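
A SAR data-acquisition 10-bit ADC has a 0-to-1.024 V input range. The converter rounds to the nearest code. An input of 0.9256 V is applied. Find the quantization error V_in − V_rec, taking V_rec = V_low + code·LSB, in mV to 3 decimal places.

Step size: 1.024 V ÷ 2^10 = 1.000 mV.
Scaled input = 925.6000 LSBs, so code = 926.
Code 926 maps back to 0 + 926×0.001 V = 0.926 V.
Difference: -0.0004 V → -0.400 mV.

-0.400 mV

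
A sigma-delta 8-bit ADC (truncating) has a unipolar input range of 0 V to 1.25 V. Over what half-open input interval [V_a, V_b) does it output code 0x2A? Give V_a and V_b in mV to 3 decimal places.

[205.078 mV, 209.961 mV)

LSB = 1.25/2^8 = 4.883 mV.
Code 0x2A = 42 decimal.
V_a = V_low + 42·LSB = 0.205078 V; V_b = V_low + 43·LSB = 0.209961 V.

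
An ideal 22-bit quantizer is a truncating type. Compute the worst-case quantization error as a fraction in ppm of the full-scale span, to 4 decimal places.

Truncating → worst-case error = 1 LSB = V_FS/2^22, so 1e+06/4194304 = 0.238419 ppm of full scale.

0.2384 ppm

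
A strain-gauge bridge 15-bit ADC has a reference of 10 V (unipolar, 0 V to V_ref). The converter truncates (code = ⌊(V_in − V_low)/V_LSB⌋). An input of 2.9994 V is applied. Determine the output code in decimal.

code 9828

With 32768 levels over 10 V, one step is 305.18 µV.
Input sits at 9828.434 steps above V_low.
Floor → code 9828.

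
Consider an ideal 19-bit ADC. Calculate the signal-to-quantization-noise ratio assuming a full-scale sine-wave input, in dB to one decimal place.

SNR ≈ 6.02·N + 1.76 dB = 6.02·19 + 1.76 = 116.14 dB.

116.1 dB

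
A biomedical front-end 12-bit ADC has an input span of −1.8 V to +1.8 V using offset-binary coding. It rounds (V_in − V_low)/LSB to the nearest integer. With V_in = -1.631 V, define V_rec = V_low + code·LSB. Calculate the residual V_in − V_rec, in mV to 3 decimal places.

One LSB is 3.6 V / 4096 = 0.879 mV.
(V_in − V_low)/LSB = (-1.631 − (−1.8))/0.000878906 = 192.2844 → code 192 (round).
V_rec = (−1.8) + 192·0.000878906 = -1.63125 V.
Difference: 0.00025 V → 0.250 mV.

0.250 mV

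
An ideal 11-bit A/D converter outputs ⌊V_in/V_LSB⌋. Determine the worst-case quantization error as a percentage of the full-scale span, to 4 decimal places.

0.0488 %

Truncating → worst-case error = 1 LSB = V_FS/2^11, so 100/2048 = 0.0488281 % of full scale.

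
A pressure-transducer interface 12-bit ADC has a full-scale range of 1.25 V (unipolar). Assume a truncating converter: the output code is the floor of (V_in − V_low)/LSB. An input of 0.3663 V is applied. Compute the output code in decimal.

code 1200

With 4096 levels over 1.25 V, one step is 305.18 µV.
Input sits at 1200.292 steps above V_low.
So the output code is 1200.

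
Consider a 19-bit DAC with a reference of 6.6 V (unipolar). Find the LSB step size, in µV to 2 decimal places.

12.59 µV

Full-scale span = 6.6 V.
LSB = 6.6 / 2^19 = 6.6 / 524288 = 1.25885e-05 V = 12.59 µV.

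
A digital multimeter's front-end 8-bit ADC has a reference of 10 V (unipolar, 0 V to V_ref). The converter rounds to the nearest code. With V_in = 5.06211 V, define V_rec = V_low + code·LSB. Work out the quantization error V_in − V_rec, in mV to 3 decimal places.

-16.015 mV

LSB = 10/2^8 = 39.062 mV.
(5.06211 − 0)/0.0390625 = 129.5900; round gives code 130.
V_rec = 0 + 130·0.0390625 = 5.078125 V.
Error = 5.06211 − 5.078125 = -0.016015 V = -16.015 mV.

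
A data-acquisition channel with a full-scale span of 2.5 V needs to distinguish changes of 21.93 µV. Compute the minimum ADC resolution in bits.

17 bits

Number of steps required ≥ 2.5 V / 21.93 µV = 113999.09.
Need 2^N ≥ 113999.09; 2^16 = 65536, 2^17 = 131072.
Minimum N = 17.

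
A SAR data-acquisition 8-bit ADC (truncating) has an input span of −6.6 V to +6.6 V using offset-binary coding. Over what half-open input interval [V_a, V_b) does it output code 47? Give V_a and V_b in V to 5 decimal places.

LSB = 13.2/2^8 = 51.562 mV.
V_a = V_low + 47·LSB = -4.17656 V; V_b = V_low + 48·LSB = -4.125 V.

[-4.17656 V, -4.12500 V)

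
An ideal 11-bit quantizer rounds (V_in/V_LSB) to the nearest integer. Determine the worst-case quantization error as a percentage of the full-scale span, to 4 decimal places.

0.0244 %

Rounding → worst-case error = ½ LSB = V_FS/2^12, so 100/4096 = 0.0244141 % of full scale.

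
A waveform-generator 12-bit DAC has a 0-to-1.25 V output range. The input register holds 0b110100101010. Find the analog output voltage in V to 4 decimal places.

1.0284 V

LSB = 1.25 V / 2^12 = 305.18 µV.
Code 0b110100101010 = 3370 decimal.
V_out = 0 + 3370 × 0.000305176 V = 1.02844 V.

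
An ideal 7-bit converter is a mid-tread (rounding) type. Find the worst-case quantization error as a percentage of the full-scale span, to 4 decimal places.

Rounding → worst-case error = ½ LSB = V_FS/2^8, so 100/256 = 0.390625 % of full scale.

0.3906 %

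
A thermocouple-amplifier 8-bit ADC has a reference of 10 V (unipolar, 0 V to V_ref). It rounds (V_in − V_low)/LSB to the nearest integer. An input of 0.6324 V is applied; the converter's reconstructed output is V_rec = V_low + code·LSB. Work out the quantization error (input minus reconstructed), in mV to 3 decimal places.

7.400 mV

One LSB is 10 V / 256 = 39.062 mV.
(V_in − V_low)/LSB = (0.6324 − 0)/0.0390625 = 16.1894 → code 16 (round).
V_rec = 0 + 16·0.0390625 = 0.625 V.
Error = 0.6324 − 0.625 = 0.0074 V = 7.400 mV.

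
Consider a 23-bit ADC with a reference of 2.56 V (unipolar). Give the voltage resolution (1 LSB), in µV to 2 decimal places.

0.31 µV

Full-scale span = 2.56 V.
LSB = 2.56 / 2^23 = 2.56 / 8388608 = 3.05176e-07 V = 0.31 µV.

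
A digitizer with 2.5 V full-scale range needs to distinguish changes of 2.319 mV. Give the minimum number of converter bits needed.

Number of steps required ≥ 2.5 V / 2.319 mV = 1078.05.
Need 2^N ≥ 1078.05; 2^10 = 1024, 2^11 = 2048.
Minimum N = 11.

11 bits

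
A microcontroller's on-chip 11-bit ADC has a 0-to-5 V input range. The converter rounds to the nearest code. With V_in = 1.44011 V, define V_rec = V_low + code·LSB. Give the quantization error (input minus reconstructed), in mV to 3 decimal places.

Step size: 5 V ÷ 2^11 = 2.441 mV.
(V_in − V_low)/LSB = (1.44011 − 0)/0.00244141 = 589.8691 → code 590 (round).
Reconstructed: 1.4404297 V.
V_in − V_rec = -0.000319687 V = -0.320 mV.

-0.320 mV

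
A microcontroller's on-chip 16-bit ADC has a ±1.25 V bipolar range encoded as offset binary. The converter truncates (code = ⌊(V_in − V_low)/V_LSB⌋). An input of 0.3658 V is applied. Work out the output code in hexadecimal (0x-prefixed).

Full-scale span = 2.5 V; LSB = 2.5/2^16 = 38.15 µV.
(0.3658 − (−1.25)) / 3.8147e-05 = 42357.228 LSBs.
⌊·⌋(42357.228) = 42357.
In hexadecimal (0x-prefixed): 0xA575.

code 0xA575 (decimal 42357)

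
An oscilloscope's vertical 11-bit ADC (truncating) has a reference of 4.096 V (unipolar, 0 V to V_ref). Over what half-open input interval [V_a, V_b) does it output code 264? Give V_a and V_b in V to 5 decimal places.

LSB = 4.096/2^11 = 2.000 mV.
V_a = V_low + 264·LSB = 0.528 V; V_b = V_low + 265·LSB = 0.53 V.

[0.52800 V, 0.53000 V)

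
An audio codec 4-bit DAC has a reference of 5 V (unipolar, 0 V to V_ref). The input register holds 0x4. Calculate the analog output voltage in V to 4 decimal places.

1.2500 V

LSB = 5 V / 2^4 = 312.500 mV.
Code 0x4 = 4 decimal.
V_out = 0 + 4 × 0.3125 V = 1.25 V.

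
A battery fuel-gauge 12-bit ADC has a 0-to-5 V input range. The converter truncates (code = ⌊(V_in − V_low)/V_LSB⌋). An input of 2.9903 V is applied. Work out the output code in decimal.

With 4096 levels over 5 V, one step is 1.221 mV.
(V_in − V_low)/LSB = (2.9903 − 0) / 0.0012207 = 2449.654.
Floor → code 2449.

code 2449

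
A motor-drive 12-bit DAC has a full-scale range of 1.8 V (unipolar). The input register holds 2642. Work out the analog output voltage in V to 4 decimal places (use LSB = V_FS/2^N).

LSB = 1.8 V / 2^12 = 439.45 µV.
V_out = 0 + 2642 × 0.000439453 V = 1.16104 V.

1.1610 V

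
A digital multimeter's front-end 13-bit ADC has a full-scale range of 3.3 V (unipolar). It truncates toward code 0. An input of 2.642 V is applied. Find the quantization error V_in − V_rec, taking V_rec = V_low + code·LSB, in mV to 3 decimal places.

0.228 mV

LSB = 3.3/2^13 = 402.83 µV.
Scaled input = 6558.5648 LSBs, so code = 6558.
V_rec = 0 + 6558·0.000402832 = 2.6417725 V.
Difference: 0.000227539 V → 0.228 mV.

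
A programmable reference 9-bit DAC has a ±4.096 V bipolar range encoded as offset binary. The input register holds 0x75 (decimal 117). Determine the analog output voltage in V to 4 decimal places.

-2.2240 V

LSB = 8.192 V / 2^9 = 16.000 mV.
Code 0x75 = 117 decimal.
V_out = (−4.096) + 117 × 0.016 V = -2.224 V.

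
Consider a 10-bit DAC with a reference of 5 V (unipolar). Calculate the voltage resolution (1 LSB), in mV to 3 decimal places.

Full-scale span = 5 V.
LSB = 5 / 2^10 = 5 / 1024 = 0.00488281 V = 4.883 mV.

4.883 mV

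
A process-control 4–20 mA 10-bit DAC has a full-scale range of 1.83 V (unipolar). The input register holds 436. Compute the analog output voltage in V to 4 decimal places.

LSB = 1.83 V / 2^10 = 1.787 mV.
V_out = 0 + 436 × 0.00178711 V = 0.77918 V.

0.7792 V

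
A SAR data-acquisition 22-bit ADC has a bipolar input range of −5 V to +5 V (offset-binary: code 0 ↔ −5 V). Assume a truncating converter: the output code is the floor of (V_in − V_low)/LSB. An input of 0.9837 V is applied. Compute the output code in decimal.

With 4194304 levels over 10 V, one step is 2.38 µV.
Input sits at 2509745.684 steps above V_low.
Floor → code 2509745.

code 2509745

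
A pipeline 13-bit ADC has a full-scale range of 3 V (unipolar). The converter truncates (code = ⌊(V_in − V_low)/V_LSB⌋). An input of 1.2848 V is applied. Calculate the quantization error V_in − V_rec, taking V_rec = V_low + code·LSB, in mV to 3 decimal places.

0.132 mV

One LSB is 3 V / 8192 = 366.21 µV.
Scaled input = 3508.3605 LSBs, so code = 3508.
V_rec = 0 + 3508·0.000366211 = 1.284668 V.
V_in − V_rec = 0.000132031 V = 0.132 mV.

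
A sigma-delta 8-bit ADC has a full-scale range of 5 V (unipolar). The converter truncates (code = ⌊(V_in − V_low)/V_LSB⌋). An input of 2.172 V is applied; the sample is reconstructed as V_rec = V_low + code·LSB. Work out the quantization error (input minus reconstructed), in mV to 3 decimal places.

LSB = 5/2^8 = 19.531 mV.
(2.172 − 0)/0.0195312 = 111.2064; ⌊·⌋ gives code 111.
Code 111 maps back to 0 + 111×0.0195312 V = 2.1679688 V.
Error = 2.172 − 2.1679688 = 0.00403125 V = 4.031 mV.

4.031 mV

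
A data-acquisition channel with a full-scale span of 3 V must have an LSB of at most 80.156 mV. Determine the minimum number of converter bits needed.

6 bits

Number of steps required ≥ 3 V / 80.156 mV = 37.43.
Need 2^N ≥ 37.43; 2^5 = 32, 2^6 = 64.
Minimum N = 6.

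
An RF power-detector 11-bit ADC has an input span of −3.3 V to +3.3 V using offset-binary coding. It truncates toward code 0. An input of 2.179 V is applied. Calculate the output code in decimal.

LSB = 6.6 V / 2048 = 3.223 mV.
(2.179 − (−3.3)) / 0.00322266 = 1700.150 LSBs.
⌊·⌋(1700.150) = 1700.

code 1700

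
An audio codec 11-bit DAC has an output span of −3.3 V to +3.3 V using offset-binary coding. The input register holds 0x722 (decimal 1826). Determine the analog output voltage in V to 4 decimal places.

2.5846 V

LSB = 6.6 V / 2^11 = 3.223 mV.
Code 0x722 = 1826 decimal.
V_out = (−3.3) + 1826 × 0.00322266 V = 2.58457 V.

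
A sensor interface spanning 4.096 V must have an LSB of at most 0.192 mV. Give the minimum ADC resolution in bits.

15 bits

Number of steps required ≥ 4.096 V / 0.192 mV = 21333.33.
Need 2^N ≥ 21333.33; 2^14 = 16384, 2^15 = 32768.
Minimum N = 15.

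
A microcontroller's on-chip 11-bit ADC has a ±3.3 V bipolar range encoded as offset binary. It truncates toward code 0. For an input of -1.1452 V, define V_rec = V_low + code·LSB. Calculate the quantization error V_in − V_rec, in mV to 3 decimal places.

2.066 mV

Step size: 6.6 V ÷ 2^11 = 3.223 mV.
Scaled input = 668.6410 LSBs, so code = 668.
Reconstructed: -1.1472656 V.
Error = -1.1452 − (−1.1472656) = 0.00206563 V = 2.066 mV.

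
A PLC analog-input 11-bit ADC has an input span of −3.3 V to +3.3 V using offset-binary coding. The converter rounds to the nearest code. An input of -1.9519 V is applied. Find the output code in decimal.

code 418

LSB = 6.6 V / 2048 = 3.223 mV.
Input sits at 418.320 steps above V_low.
Round → code 418.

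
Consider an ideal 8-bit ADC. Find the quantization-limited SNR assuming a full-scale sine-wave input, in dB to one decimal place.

SNR ≈ 6.02·N + 1.76 dB = 6.02·8 + 1.76 = 49.92 dB.

49.9 dB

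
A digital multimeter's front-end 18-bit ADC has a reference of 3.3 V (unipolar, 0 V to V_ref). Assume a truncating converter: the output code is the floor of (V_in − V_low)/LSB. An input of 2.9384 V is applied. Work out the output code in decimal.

code 233419

Full-scale span = 3.3 V; LSB = 3.3/2^18 = 12.59 µV.
Input sits at 233419.373 steps above V_low.
Floor → code 233419.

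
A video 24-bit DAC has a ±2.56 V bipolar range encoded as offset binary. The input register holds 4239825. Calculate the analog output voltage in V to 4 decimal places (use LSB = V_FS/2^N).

LSB = 5.12 V / 2^24 = 0.31 µV.
V_out = (−2.56) + 4239825 × 3.05176e-07 V = -1.26611 V.

-1.2661 V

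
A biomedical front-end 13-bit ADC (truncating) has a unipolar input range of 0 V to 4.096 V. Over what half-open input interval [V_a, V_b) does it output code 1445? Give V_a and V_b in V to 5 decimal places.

[0.72250 V, 0.72300 V)

LSB = 4.096/2^13 = 0.500 mV.
V_a = V_low + 1445·LSB = 0.7225 V; V_b = V_low + 1446·LSB = 0.723 V.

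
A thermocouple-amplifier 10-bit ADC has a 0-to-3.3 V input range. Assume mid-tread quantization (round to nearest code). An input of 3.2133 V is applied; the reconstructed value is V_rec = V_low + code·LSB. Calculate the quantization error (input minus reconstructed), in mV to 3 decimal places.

Step size: 3.3 V ÷ 2^10 = 3.223 mV.
Scaled input = 997.0967 LSBs, so code = 997.
V_rec = 0 + 997·0.00322266 = 3.2129883 V.
V_in − V_rec = 0.000311719 V = 0.312 mV.

0.312 mV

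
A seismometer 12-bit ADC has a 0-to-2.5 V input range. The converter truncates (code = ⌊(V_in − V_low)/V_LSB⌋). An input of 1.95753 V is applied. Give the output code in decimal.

Full-scale span = 2.5 V; LSB = 2.5/2^12 = 0.610 mV.
(1.95753 − 0) / 0.000610352 = 3207.217 LSBs.
⌊·⌋(3207.217) = 3207.

code 3207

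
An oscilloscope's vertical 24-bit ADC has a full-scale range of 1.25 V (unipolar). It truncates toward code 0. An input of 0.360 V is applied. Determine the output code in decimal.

code 4831838

LSB = 1.25 V / 16777216 = 0.07 µV.
(0.360 − 0) / 7.45058e-08 = 4831838.208 LSBs.
⌊·⌋(4831838.208) = 4831838.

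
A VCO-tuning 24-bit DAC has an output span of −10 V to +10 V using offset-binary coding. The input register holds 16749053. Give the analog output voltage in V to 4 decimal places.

LSB = 20 V / 2^24 = 1.19 µV.
V_out = (−10) + 16749053 × 1.19209e-06 V = 9.96643 V.

9.9664 V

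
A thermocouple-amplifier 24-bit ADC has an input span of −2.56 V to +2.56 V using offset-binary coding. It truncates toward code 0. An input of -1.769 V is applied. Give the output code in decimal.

LSB = 5.12 V / 16777216 = 0.31 µV.
(V_in − V_low)/LSB = (-1.769 − (−2.56)) / 3.05176e-07 = 2591948.800.
Floor → code 2591948.

code 2591948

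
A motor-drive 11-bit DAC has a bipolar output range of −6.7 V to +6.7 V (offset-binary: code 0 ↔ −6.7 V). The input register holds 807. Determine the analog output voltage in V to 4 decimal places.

LSB = 13.4 V / 2^11 = 6.543 mV.
V_out = (−6.7) + 807 × 0.00654297 V = -1.41982 V.

-1.4198 V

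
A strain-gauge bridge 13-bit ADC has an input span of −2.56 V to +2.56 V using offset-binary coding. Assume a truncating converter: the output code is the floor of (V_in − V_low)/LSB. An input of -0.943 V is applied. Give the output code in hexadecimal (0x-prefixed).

code 0xA1B (decimal 2587)

With 8192 levels over 5.12 V, one step is 0.625 mV.
(-0.943 − (−2.56)) / 0.000625 = 2587.200 LSBs.
Floor → code 2587.
In hexadecimal (0x-prefixed): 0xA1B.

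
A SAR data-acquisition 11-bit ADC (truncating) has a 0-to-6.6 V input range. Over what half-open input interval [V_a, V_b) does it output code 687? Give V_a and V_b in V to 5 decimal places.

LSB = 6.6/2^11 = 3.223 mV.
V_a = V_low + 687·LSB = 2.21396 V; V_b = V_low + 688·LSB = 2.21719 V.

[2.21396 V, 2.21719 V)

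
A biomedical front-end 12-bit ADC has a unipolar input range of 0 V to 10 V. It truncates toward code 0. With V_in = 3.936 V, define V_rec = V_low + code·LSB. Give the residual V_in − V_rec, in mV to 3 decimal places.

0.453 mV

One LSB is 10 V / 4096 = 2.441 mV.
(3.936 − 0)/0.00244141 = 1612.1856; ⌊·⌋ gives code 1612.
V_rec = 0 + 1612·0.00244141 = 3.9355469 V.
Error = 3.936 − 3.9355469 = 0.000453125 V = 0.453 mV.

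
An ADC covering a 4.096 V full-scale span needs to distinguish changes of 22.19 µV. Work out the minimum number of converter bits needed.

18 bits

Number of steps required ≥ 4.096 V / 22.19 µV = 184587.65.
Need 2^N ≥ 184587.65; 2^17 = 131072, 2^18 = 262144.
Minimum N = 18.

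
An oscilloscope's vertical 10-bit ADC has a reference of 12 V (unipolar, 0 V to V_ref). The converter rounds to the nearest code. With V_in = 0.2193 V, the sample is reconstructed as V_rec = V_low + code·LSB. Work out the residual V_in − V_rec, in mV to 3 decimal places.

-3.356 mV

Step size: 12 V ÷ 2^10 = 11.719 mV.
Scaled input = 18.7136 LSBs, so code = 19.
Reconstructed: 0.22265625 V.
Error = 0.2193 − 0.22265625 = -0.00335625 V = -3.356 mV.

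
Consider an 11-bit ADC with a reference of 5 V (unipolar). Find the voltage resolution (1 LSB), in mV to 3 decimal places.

Full-scale span = 5 V.
LSB = 5 / 2^11 = 5 / 2048 = 0.00244141 V = 2.441 mV.

2.441 mV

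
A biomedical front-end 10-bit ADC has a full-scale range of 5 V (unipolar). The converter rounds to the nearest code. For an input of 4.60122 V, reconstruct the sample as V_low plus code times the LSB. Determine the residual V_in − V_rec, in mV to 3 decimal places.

1.611 mV

Step size: 5 V ÷ 2^10 = 4.883 mV.
Scaled input = 942.3299 LSBs, so code = 942.
Code 942 maps back to 0 + 942×0.00488281 V = 4.5996094 V.
Difference: 0.00161063 V → 1.611 mV.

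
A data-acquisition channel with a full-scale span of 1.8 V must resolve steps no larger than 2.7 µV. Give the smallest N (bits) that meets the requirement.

20 bits

Number of steps required ≥ 1.8 V / 2.7 µV = 666666.67.
Need 2^N ≥ 666666.67; 2^19 = 524288, 2^20 = 1048576.
Minimum N = 20.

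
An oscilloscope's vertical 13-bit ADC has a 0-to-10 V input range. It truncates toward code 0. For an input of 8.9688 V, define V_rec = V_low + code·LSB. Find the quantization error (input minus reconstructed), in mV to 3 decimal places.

0.294 mV

Step size: 10 V ÷ 2^13 = 1.221 mV.
(8.9688 − 0)/0.0012207 = 7347.2410; ⌊·⌋ gives code 7347.
V_rec = 0 + 7347·0.0012207 = 8.9685059 V.
Error = 8.9688 − 8.9685059 = 0.000294141 V = 0.294 mV.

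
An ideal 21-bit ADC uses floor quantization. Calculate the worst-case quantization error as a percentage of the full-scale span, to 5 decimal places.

0.00005 %

Truncating → worst-case error = 1 LSB = V_FS/2^21, so 100/2097152 = 4.76837e-05 % of full scale.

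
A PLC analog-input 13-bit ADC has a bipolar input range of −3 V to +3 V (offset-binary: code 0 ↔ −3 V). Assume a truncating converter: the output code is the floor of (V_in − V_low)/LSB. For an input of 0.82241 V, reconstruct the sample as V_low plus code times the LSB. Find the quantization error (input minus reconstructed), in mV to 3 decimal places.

0.633 mV

LSB = 6/2^13 = 0.732 mV.
Scaled input = 5218.8638 LSBs, so code = 5218.
V_rec = (−3) + 5218·0.000732422 = 0.82177734 V.
V_in − V_rec = 0.000632656 V = 0.633 mV.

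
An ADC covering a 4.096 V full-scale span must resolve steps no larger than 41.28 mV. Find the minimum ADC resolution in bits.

Number of steps required ≥ 4.096 V / 41.28 mV = 99.22.
Need 2^N ≥ 99.22; 2^6 = 64, 2^7 = 128.
Minimum N = 7.

7 bits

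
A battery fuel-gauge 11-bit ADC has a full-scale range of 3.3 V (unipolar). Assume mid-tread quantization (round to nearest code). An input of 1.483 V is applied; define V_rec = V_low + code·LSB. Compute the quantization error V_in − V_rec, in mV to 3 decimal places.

0.578 mV

LSB = 3.3/2^11 = 1.611 mV.
(V_in − V_low)/LSB = (1.483 − 0)/0.00161133 = 920.3588 → code 920 (round).
V_rec = 0 + 920·0.00161133 = 1.4824219 V.
Error = 1.483 − 1.4824219 = 0.000578125 V = 0.578 mV.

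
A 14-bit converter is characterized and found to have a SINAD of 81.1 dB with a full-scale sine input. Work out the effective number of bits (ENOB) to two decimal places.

13.18 bits

ENOB = (SINAD − 1.76) / 6.02 = (81.1 − 1.76)/6.02 = 13.179.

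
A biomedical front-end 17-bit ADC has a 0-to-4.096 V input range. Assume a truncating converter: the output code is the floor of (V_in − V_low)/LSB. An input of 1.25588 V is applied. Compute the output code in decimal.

code 40188

With 131072 levels over 4.096 V, one step is 31.25 µV.
(V_in − V_low)/LSB = (1.25588 − 0) / 3.125e-05 = 40188.160.
Floor → code 40188.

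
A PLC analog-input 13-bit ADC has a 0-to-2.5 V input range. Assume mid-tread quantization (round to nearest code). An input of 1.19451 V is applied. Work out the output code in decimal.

Full-scale span = 2.5 V; LSB = 2.5/2^13 = 305.18 µV.
(V_in − V_low)/LSB = (1.19451 − 0) / 0.000305176 = 3914.170.
So the output code is 3914.

code 3914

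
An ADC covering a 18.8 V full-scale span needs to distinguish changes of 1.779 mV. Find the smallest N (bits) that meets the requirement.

Number of steps required ≥ 18.8 V / 1.779 mV = 10567.73.
Need 2^N ≥ 10567.73; 2^13 = 8192, 2^14 = 16384.
Minimum N = 14.

14 bits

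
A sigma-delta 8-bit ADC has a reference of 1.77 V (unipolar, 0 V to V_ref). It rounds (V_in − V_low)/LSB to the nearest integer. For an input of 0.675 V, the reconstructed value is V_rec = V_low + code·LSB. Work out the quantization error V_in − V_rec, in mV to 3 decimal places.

One LSB is 1.77 V / 256 = 6.914 mV.
Scaled input = 97.6271 LSBs, so code = 98.
Code 98 maps back to 0 + 98×0.00691406 V = 0.67757813 V.
V_in − V_rec = -0.00257813 V = -2.578 mV.

-2.578 mV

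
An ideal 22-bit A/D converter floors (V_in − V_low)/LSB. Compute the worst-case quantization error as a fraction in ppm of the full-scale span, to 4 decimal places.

Truncating → worst-case error = 1 LSB = V_FS/2^22, so 1e+06/4194304 = 0.238419 ppm of full scale.

0.2384 ppm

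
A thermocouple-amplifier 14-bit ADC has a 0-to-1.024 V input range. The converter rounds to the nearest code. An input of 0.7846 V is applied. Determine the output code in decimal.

code 12554

With 16384 levels over 1.024 V, one step is 62.50 µV.
(0.7846 − 0) / 6.25e-05 = 12553.600 LSBs.
round(12553.600) = 12554.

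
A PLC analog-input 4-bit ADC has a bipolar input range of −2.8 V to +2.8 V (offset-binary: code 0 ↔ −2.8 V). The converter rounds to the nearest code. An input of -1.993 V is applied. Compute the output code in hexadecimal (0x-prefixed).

code 0x2 (decimal 2)

With 16 levels over 5.6 V, one step is 350.000 mV.
(V_in − V_low)/LSB = (-1.993 − (−2.8)) / 0.35 = 2.306.
Round → code 2.
In hexadecimal (0x-prefixed): 0x2.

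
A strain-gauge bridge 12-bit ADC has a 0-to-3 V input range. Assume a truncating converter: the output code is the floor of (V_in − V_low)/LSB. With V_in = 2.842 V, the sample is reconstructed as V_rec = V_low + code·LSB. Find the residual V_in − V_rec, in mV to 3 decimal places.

LSB = 3/2^12 = 0.732 mV.
(2.842 − 0)/0.000732422 = 3880.2773; ⌊·⌋ gives code 3880.
Code 3880 maps back to 0 + 3880×0.000732422 V = 2.8417969 V.
Error = 2.842 − 2.8417969 = 0.000203125 V = 0.203 mV.

0.203 mV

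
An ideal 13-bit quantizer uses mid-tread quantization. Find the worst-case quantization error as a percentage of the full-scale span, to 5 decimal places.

Rounding → worst-case error = ½ LSB = V_FS/2^14, so 100/16384 = 0.00610352 % of full scale.

0.00610 %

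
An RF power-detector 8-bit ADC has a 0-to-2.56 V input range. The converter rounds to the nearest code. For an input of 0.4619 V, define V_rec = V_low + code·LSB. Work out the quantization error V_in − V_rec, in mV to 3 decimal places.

One LSB is 2.56 V / 256 = 10.000 mV.
Scaled input = 46.1900 LSBs, so code = 46.
Code 46 maps back to 0 + 46×0.01 V = 0.46 V.
Error = 0.4619 − 0.46 = 0.0019 V = 1.900 mV.

1.900 mV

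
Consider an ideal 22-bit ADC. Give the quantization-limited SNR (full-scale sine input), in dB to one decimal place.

134.2 dB

SNR ≈ 6.02·N + 1.76 dB = 6.02·22 + 1.76 = 134.20 dB.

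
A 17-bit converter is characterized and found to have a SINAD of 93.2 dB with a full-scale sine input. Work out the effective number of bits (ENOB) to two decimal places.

15.19 bits

ENOB = (SINAD − 1.76) / 6.02 = (93.2 − 1.76)/6.02 = 15.189.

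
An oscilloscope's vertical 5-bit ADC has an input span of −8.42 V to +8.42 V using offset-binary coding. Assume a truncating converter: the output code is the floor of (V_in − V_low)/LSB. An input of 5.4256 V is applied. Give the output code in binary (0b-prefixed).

LSB = 16.84 V / 32 = 0.5262 V.
(5.4256 − (−8.42)) / 0.52625 = 26.310 LSBs.
So the output code is 26.
In binary (0b-prefixed): 0b11010.

code 0b11010 (decimal 26)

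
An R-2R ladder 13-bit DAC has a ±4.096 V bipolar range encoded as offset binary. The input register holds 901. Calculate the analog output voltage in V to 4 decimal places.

LSB = 8.192 V / 2^13 = 1.000 mV.
V_out = (−4.096) + 901 × 0.001 V = -3.195 V.

-3.1950 V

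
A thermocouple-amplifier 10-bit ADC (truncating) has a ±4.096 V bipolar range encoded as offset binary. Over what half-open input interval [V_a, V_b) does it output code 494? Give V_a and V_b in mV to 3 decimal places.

[-144.000 mV, -136.000 mV)

LSB = 8.192/2^10 = 8.000 mV.
V_a = V_low + 494·LSB = -0.144 V; V_b = V_low + 495·LSB = -0.136 V.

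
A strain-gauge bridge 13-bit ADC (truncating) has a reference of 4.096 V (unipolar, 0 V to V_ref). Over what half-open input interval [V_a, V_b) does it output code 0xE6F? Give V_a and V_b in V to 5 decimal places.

[1.84750 V, 1.84800 V)

LSB = 4.096/2^13 = 0.500 mV.
Code 0xE6F = 3695 decimal.
V_a = V_low + 3695·LSB = 1.8475 V; V_b = V_low + 3696·LSB = 1.848 V.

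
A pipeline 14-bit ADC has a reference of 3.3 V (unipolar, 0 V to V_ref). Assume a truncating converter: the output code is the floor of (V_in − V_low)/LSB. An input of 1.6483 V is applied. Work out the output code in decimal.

Full-scale span = 3.3 V; LSB = 3.3/2^14 = 201.42 µV.
Input sits at 8183.560 steps above V_low.
Floor → code 8183.

code 8183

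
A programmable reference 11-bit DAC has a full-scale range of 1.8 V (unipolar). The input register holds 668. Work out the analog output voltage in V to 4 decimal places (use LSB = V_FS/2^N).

LSB = 1.8 V / 2^11 = 0.879 mV.
V_out = 0 + 668 × 0.000878906 V = 0.587109 V.

0.5871 V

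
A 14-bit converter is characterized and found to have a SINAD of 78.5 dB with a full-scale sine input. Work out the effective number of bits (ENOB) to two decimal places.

ENOB = (SINAD − 1.76) / 6.02 = (78.5 − 1.76)/6.02 = 12.748.

12.75 bits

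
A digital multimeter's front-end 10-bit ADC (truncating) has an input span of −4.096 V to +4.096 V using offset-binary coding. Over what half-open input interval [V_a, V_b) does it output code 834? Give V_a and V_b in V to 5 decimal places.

LSB = 8.192/2^10 = 8.000 mV.
V_a = V_low + 834·LSB = 2.576 V; V_b = V_low + 835·LSB = 2.584 V.

[2.57600 V, 2.58400 V)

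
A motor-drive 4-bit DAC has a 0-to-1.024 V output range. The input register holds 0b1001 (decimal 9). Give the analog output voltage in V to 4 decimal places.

LSB = 1.024 V / 2^4 = 64.000 mV.
Code 0b1001 = 9 decimal.
V_out = 0 + 9 × 0.064 V = 0.576 V.

0.5760 V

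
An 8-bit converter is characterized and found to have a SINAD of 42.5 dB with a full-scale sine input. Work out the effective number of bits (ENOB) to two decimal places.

ENOB = (SINAD − 1.76) / 6.02 = (42.5 − 1.76)/6.02 = 6.767.

6.77 bits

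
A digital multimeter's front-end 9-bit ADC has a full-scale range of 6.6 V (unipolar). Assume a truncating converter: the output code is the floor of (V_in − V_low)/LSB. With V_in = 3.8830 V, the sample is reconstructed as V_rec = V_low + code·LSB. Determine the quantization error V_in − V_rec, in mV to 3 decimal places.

2.922 mV

LSB = 6.6/2^9 = 12.891 mV.
Scaled input = 301.2267 LSBs, so code = 301.
Reconstructed: 3.8800781 V.
Difference: 0.00292187 V → 2.922 mV.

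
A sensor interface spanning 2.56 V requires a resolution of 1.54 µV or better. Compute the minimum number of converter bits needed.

Number of steps required ≥ 2.56 V / 1.54 µV = 1662337.66.
Need 2^N ≥ 1662337.66; 2^20 = 1048576, 2^21 = 2097152.
Minimum N = 21.

21 bits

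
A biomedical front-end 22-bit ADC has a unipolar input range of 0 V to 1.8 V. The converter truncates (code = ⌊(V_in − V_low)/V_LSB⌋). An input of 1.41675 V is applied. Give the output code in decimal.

With 4194304 levels over 1.8 V, one step is 0.43 µV.
Input sits at 3301266.773 steps above V_low.
Floor → code 3301266.

code 3301266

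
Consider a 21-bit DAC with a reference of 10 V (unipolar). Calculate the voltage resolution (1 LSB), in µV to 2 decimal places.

4.77 µV

Full-scale span = 10 V.
LSB = 10 / 2^21 = 10 / 2097152 = 4.76837e-06 V = 4.77 µV.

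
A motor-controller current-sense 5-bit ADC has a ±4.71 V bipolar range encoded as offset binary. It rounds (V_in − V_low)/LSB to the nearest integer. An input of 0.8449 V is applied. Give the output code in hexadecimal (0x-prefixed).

With 32 levels over 9.42 V, one step is 294.375 mV.
(V_in − V_low)/LSB = (0.8449 − (−4.71)) / 0.294375 = 18.870.
round(18.870) = 19.
In hexadecimal (0x-prefixed): 0x13.

code 0x13 (decimal 19)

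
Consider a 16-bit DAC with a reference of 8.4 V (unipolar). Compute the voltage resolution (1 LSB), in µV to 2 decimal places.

Full-scale span = 8.4 V.
LSB = 8.4 / 2^16 = 8.4 / 65536 = 0.000128174 V = 128.17 µV.

128.17 µV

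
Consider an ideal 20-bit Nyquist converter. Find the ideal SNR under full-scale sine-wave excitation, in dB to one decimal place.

122.2 dB

SNR ≈ 6.02·N + 1.76 dB = 6.02·20 + 1.76 = 122.16 dB.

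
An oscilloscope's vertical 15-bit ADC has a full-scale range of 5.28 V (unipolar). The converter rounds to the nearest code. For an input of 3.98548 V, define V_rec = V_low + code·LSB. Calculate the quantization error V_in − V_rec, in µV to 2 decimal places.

LSB = 5.28/2^15 = 161.13 µV.
Scaled input = 24734.1304 LSBs, so code = 24734.
V_rec = 0 + 24734·0.000161133 = 3.985459 V.
Difference: 2.10156e-05 V → 21.02 µV.

21.02 µV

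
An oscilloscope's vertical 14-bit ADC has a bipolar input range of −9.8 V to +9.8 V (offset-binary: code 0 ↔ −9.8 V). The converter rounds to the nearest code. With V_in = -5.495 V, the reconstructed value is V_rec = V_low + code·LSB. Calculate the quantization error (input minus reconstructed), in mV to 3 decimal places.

LSB = 19.6/2^14 = 1.196 mV.
Scaled input = 3598.6286 LSBs, so code = 3599.
Code 3599 maps back to (−9.8) + 3599×0.00119629 V = -5.4945557 V.
V_in − V_rec = -0.000444336 V = -0.444 mV.

-0.444 mV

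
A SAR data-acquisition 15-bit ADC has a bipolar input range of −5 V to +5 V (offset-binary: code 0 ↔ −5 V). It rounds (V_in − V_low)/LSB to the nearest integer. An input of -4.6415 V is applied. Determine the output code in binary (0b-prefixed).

With 32768 levels over 10 V, one step is 305.18 µV.
Input sits at 1174.733 steps above V_low.
Round → code 1175.
In binary (0b-prefixed): 0b10010010111.

code 0b10010010111 (decimal 1175)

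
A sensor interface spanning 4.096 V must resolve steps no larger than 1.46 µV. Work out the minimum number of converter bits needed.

22 bits

Number of steps required ≥ 4.096 V / 1.46 µV = 2805479.45.
Need 2^N ≥ 2805479.45; 2^21 = 2097152, 2^22 = 4194304.
Minimum N = 22.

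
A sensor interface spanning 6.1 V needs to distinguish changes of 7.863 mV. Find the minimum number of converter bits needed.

10 bits

Number of steps required ≥ 6.1 V / 7.863 mV = 775.79.
Need 2^N ≥ 775.79; 2^9 = 512, 2^10 = 1024.
Minimum N = 10.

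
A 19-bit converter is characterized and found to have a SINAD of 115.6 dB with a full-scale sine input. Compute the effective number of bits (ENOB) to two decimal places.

18.91 bits

ENOB = (SINAD − 1.76) / 6.02 = (115.6 − 1.76)/6.02 = 18.910.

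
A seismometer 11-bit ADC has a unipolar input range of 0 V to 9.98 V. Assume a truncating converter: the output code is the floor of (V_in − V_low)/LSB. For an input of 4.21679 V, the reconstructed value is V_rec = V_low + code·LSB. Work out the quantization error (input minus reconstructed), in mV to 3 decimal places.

1.604 mV

One LSB is 9.98 V / 2048 = 4.873 mV.
Scaled input = 865.3293 LSBs, so code = 865.
V_rec = 0 + 865·0.00487305 = 4.2151855 V.
Error = 4.21679 − 4.2151855 = 0.00160445 V = 1.604 mV.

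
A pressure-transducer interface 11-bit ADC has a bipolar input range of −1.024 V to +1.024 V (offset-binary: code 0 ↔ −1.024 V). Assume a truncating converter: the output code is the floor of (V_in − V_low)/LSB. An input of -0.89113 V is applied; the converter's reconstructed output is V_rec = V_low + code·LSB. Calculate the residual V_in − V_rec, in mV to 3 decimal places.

0.870 mV

LSB = 2.048/2^11 = 1.000 mV.
(V_in − V_low)/LSB = (-0.89113 − (−1.024))/0.001 = 132.8700 → code 132 (floor).
Code 132 maps back to (−1.024) + 132×0.001 V = -0.892 V.
Difference: 0.00087 V → 0.870 mV.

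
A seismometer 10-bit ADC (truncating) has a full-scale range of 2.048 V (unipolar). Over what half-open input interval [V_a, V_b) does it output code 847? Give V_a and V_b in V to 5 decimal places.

[1.69400 V, 1.69600 V)

LSB = 2.048/2^10 = 2.000 mV.
V_a = V_low + 847·LSB = 1.694 V; V_b = V_low + 848·LSB = 1.696 V.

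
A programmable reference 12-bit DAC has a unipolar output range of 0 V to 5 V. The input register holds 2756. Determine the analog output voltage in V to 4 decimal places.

LSB = 5 V / 2^12 = 1.221 mV.
V_out = 0 + 2756 × 0.0012207 V = 3.36426 V.

3.3643 V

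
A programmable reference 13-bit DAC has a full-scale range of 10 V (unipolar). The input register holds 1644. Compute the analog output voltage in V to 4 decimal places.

2.0068 V

LSB = 10 V / 2^13 = 1.221 mV.
V_out = 0 + 1644 × 0.0012207 V = 2.00684 V.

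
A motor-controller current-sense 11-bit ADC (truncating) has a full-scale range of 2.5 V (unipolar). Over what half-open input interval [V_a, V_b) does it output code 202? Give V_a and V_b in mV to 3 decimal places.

[246.582 mV, 247.803 mV)

LSB = 2.5/2^11 = 1.221 mV.
V_a = V_low + 202·LSB = 0.246582 V; V_b = V_low + 203·LSB = 0.247803 V.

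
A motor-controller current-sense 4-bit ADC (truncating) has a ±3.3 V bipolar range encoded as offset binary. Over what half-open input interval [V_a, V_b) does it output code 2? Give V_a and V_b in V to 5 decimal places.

[-2.47500 V, -2.06250 V)

LSB = 6.6/2^4 = 412.500 mV.
V_a = V_low + 2·LSB = -2.475 V; V_b = V_low + 3·LSB = -2.0625 V.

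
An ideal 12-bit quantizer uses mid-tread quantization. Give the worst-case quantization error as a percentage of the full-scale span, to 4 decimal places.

0.0122 %

Rounding → worst-case error = ½ LSB = V_FS/2^13, so 100/8192 = 0.012207 % of full scale.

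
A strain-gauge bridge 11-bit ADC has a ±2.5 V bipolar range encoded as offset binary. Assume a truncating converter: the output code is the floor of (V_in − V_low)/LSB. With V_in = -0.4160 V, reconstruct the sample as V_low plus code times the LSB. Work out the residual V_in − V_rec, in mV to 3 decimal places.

LSB = 5/2^11 = 2.441 mV.
Scaled input = 853.6064 LSBs, so code = 853.
Reconstructed: -0.41748047 V.
V_in − V_rec = 0.00148047 V = 1.480 mV.

1.480 mV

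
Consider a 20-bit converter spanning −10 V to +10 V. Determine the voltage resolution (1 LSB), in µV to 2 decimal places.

19.07 µV

Full-scale span = 20 V.
LSB = 20 / 2^20 = 20 / 1048576 = 1.90735e-05 V = 19.07 µV.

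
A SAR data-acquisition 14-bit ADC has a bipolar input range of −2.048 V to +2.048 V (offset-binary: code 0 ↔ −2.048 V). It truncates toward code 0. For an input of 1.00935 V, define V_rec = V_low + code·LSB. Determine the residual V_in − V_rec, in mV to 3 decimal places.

0.100 mV

One LSB is 4.096 V / 16384 = 250.00 µV.
(V_in − V_low)/LSB = (1.00935 − (−2.048))/0.00025 = 12229.4000 → code 12229 (floor).
V_rec = (−2.048) + 12229·0.00025 = 1.00925 V.
Error = 1.00935 − 1.00925 = 0.0001 V = 0.100 mV.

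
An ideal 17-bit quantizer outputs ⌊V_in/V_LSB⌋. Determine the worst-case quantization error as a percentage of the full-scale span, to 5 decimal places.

0.00076 %

Truncating → worst-case error = 1 LSB = V_FS/2^17, so 100/131072 = 0.000762939 % of full scale.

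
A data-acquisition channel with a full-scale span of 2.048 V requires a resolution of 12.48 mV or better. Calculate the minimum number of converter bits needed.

Number of steps required ≥ 2.048 V / 12.48 mV = 164.10.
Need 2^N ≥ 164.10; 2^7 = 128, 2^8 = 256.
Minimum N = 8.

8 bits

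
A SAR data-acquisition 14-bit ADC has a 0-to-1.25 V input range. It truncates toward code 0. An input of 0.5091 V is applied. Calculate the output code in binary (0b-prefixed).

code 0b1101000010000 (decimal 6672)

With 16384 levels over 1.25 V, one step is 76.29 µV.
(0.5091 − 0) / 7.62939e-05 = 6672.876 LSBs.
So the output code is 6672.
In binary (0b-prefixed): 0b1101000010000.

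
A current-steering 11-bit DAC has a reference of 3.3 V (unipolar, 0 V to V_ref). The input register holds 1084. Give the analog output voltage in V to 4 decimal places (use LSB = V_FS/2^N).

1.7467 V

LSB = 3.3 V / 2^11 = 1.611 mV.
V_out = 0 + 1084 × 0.00161133 V = 1.74668 V.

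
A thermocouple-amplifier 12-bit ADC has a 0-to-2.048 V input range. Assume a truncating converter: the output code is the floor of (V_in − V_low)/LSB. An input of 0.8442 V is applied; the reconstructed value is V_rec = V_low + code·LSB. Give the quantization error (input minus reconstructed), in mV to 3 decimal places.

0.200 mV

Step size: 2.048 V ÷ 2^12 = 0.500 mV.
(0.8442 − 0)/0.0005 = 1688.4000; ⌊·⌋ gives code 1688.
V_rec = 0 + 1688·0.0005 = 0.844 V.
Error = 0.8442 − 0.844 = 0.0002 V = 0.200 mV.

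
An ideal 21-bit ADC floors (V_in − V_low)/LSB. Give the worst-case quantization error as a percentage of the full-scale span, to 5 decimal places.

0.00005 %

Truncating → worst-case error = 1 LSB = V_FS/2^21, so 100/2097152 = 4.76837e-05 % of full scale.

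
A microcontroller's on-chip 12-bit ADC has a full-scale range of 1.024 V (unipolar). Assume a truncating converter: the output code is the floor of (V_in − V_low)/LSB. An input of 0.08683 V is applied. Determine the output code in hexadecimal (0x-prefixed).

With 4096 levels over 1.024 V, one step is 250.00 µV.
(V_in − V_low)/LSB = (0.08683 − 0) / 0.00025 = 347.320.
So the output code is 347.
In hexadecimal (0x-prefixed): 0x15B.

code 0x15B (decimal 347)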